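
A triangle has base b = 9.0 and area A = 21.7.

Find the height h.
A = ½bh  →  h = 2A/b
h = 2·21.7/9.0 = 4.822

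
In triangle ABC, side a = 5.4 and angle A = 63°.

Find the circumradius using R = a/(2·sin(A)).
R = a/(2·sin(A)) = 5.4/(2·sin(63°))
R = 5.4/(2·0.891007) = 5.4/1.782013 = 3.03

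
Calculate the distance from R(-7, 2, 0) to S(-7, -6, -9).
d = √[(0)² + (-8)² + (-9)²] = √145 = 12.04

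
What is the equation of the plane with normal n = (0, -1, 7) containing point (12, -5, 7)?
d = n·P = (0)(12) + (-1)(-5) + (7)(7) = 54
Plane: -y + 7z = 54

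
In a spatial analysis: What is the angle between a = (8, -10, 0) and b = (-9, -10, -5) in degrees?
a·b = 28, |a|² = 164, |b|² = 206
cos θ = 28/√33784 ≈ 0.1523
θ ≈ 81.24°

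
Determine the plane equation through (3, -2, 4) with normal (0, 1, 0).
d = n·P = (0)(3) + (1)(-2) + (0)(4) = -2
Plane: y = -2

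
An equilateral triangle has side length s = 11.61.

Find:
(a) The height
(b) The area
(a) Height h = s·√3/2 = 11.61·√3/2 = 10.05
(b) Area = (√3/4)·s² = (√3/4)·11.61² = (√3/4)·134.792 = 58.37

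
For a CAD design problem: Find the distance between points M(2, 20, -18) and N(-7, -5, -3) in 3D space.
d = √[(-9)² + (-25)² + (15)²] = √931 = 30.51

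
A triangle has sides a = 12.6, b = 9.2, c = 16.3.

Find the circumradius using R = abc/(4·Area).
s = (a+b+c)/2 = 19.05
Area = √(s(s-a)(s-b)(s-c)) = √(19.05·6.45·9.85·2.75) = 57.6915
R = abc/(4·Area) = (12.6·9.2·16.3)/(4·57.6915) = 1889.496/230.766 = 8.188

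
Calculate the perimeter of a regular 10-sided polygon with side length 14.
Perimeter = number of sides * side length
Perimeter = 10 * 14
Perimeter = 140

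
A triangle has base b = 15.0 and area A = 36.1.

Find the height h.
A = ½bh  →  h = 2A/b
h = 2·36.1/15.0 = 4.813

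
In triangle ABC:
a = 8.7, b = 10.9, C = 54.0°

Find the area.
Using A = ½ab·sin(C):
A = ½·8.7·10.9·sin(54.0°) = ½·94.83·0.809017 = 38.36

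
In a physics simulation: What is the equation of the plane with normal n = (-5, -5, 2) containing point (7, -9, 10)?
d = n·P = (-5)(7) + (-5)(-9) + (2)(10) = 30
Plane: -5x - 5y + 2z = 30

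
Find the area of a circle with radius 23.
Area = pi * r²
Area = pi * 23²
Area = pi * 529
Area = 1661.90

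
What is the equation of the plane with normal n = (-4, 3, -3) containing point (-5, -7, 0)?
d = n·P = (-4)(-5) + (3)(-7) + (-3)(0) = -1
Plane: -4x + 3y - 3z = -1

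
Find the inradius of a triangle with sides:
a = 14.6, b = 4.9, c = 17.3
s = (a+b+c)/2 = (14.6+4.9+17.3)/2 = 18.4
Area = √(s(s-a)(s-b)(s-c)) = √(18.4·3.8·13.5·1.1) = 32.2228
r = Area/s = 32.2228/18.4 = 1.751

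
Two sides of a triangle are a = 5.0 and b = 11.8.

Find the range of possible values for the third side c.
By the triangle inequality: |a - b| < c < a + b
|5.0 - 11.8| < c < 5.0 + 11.8
6.8 < c < 16.8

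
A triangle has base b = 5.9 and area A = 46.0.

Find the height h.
A = ½bh  →  h = 2A/b
h = 2·46.0/5.9 = 15.59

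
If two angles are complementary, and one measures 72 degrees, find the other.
Complementary angles sum to 90 degrees.
Other angle = 90 - 72
Other angle = 18 degrees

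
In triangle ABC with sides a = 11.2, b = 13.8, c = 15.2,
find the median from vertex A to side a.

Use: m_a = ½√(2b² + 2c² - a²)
m_a = ½√(2·13.8² + 2·15.2² - 11.2²)
m_a = ½√(380.88 + 462.08 - 125.44) = ½√717.52 = 13.39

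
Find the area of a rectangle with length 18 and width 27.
Area = length * width
Area = 18 * 27
Area = 486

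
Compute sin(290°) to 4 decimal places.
sin(290 degrees) = -0.9397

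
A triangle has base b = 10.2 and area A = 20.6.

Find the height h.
A = ½bh  →  h = 2A/b
h = 2·20.6/10.2 = 4.039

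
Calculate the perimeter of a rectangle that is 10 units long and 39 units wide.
Perimeter = 2 * (length + width)
Perimeter = 2 * (10 + 39)
Perimeter = 2 * 49
Perimeter = 98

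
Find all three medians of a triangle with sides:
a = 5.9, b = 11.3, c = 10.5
Using m_x = ½√(2y² + 2z² - x²):
m_a = ½√(2·11.3² + 2·10.5² - 5.9²) = ½√441.07 = 10.5
m_b = ½√(2·5.9² + 2·10.5² - 11.3²) = ½√162.43 = 6.372
m_c = ½√(2·5.9² + 2·11.3² - 10.5²) = ½√214.75 = 7.327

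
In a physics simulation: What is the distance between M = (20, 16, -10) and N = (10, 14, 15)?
d = √[(-10)² + (-2)² + (25)²] = √729 = 27.0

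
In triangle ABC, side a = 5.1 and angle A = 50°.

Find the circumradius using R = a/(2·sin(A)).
R = a/(2·sin(A)) = 5.1/(2·sin(50°))
R = 5.1/(2·0.766044) = 5.1/1.532089 = 3.329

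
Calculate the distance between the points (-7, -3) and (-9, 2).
Using the distance formula: d = sqrt((x₂-x₁)² + (y₂-y₁)²)
dx = (-9) - (-7) = -2
dy = 2 - (-3) = 5
d = sqrt((-2)² + 5²) = sqrt(4 + 25) = sqrt(29) = 5.39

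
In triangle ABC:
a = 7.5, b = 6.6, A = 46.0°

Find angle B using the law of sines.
sin(B)/b = sin(A)/a
sin(B) = b·sin(A)/a = 6.6·sin(46.0°)/7.5 = 0.633019
B = arcsin(0.633019) = 39.27°  (b ≤ a, so B ≤ A and the acute solution is unique)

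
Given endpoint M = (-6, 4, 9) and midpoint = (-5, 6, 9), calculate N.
N = (2×(-5) - (-6), 2×6 - 4, 2×9 - 9) = (-4, 8, 9)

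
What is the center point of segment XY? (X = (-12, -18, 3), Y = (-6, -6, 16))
Midpoint = ((-12-6)/2, (-18-6)/2, (3+16)/2) = (-9, -12, 9.5)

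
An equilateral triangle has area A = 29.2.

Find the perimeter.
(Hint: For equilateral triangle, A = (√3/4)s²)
A = (√3/4)s²  →  s² = 4A/√3 = 4·29.2/√3 = 67.4345
s = 8.21185
Perimeter = 3s = 24.64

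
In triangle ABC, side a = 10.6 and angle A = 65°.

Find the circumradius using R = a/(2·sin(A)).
R = a/(2·sin(A)) = 10.6/(2·sin(65°))
R = 10.6/(2·0.906308) = 10.6/1.812616 = 5.848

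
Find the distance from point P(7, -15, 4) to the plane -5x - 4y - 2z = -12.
d = |(-5)(7) + (-4)(-15) + (-2)(4) - (-12)| / √((-5)² + (-4)² + (-2)²) = 29/√45 = 4.323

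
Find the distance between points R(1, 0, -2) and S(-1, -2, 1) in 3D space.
d = √[(-2)² + (-2)² + (3)²] = √17 = 4.123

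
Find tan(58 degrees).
tan(58 degrees) = 1.6003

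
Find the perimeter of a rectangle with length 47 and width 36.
Perimeter = 2 * (length + width)
Perimeter = 2 * (47 + 36)
Perimeter = 2 * 83
Perimeter = 166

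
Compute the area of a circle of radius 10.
Area = pi * r²
Area = pi * 10²
Area = pi * 100
Area = 314.16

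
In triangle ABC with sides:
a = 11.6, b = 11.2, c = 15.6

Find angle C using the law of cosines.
cos(C) = (a² + b² - c²)/(2ab)
cos(C) = (11.6² + 11.2² - 15.6²)/(2·11.6·11.2) = 16.64/259.84 = 0.064039
C = arccos(0.064039) = 86.33°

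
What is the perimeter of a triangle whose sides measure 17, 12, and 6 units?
Perimeter = sum of all sides
Perimeter = 17 + 12 + 6
Perimeter = 35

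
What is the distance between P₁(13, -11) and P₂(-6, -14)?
Using the distance formula: d = sqrt((x₂-x₁)² + (y₂-y₁)²)
dx = (-6) - 13 = -19
dy = (-14) - (-11) = -3
d = sqrt((-19)² + (-3)²) = sqrt(361 + 9) = sqrt(370) = 19.24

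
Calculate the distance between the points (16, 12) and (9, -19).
Using the distance formula: d = sqrt((x₂-x₁)² + (y₂-y₁)²)
dx = 9 - 16 = -7
dy = (-19) - 12 = -31
d = sqrt((-7)² + (-31)²) = sqrt(49 + 961) = sqrt(1010) = 31.78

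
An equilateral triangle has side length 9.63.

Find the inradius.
For an equilateral triangle, r = s/(2√3) where s is the side.
r = 9.63/(2√3) = 9.63/3.464102 = 2.78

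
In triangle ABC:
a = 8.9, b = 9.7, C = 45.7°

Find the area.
Using A = ½ab·sin(C):
A = ½·8.9·9.7·sin(45.7°) = ½·86.33·0.715693 = 30.89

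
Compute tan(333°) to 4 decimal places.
tan(333 degrees) = -0.5095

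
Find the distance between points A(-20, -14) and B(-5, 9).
Using the distance formula: d = sqrt((x₂-x₁)² + (y₂-y₁)²)
dx = (-5) - (-20) = 15
dy = 9 - (-14) = 23
d = sqrt(15² + 23²) = sqrt(225 + 529) = sqrt(754) = 27.46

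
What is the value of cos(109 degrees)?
cos(109 degrees) = -0.3256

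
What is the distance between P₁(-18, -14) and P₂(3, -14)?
Using the distance formula: d = sqrt((x₂-x₁)² + (y₂-y₁)²)
dx = 3 - (-18) = 21
dy = (-14) - (-14) = 0
d = sqrt(21² + 0²) = sqrt(441 + 0) = sqrt(441) = 21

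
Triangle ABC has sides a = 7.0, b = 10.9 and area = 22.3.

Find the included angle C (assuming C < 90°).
Area = ½ab·sin(C)  →  sin(C) = 2·Area/(ab)
sin(C) = 2·22.3/(7.0·10.9) = 0.584535
C = arcsin(0.584535) = 35.77°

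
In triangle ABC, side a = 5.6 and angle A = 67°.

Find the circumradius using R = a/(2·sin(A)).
R = a/(2·sin(A)) = 5.6/(2·sin(67°))
R = 5.6/(2·0.920505) = 5.6/1.841010 = 3.042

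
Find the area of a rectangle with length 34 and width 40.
Area = length * width
Area = 34 * 40
Area = 1360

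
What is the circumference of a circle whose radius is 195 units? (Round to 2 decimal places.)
Circumference = 2 * pi * r
Circumference = 2 * pi * 195
Circumference = 1225.22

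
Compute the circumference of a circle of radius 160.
Circumference = 2 * pi * r
Circumference = 2 * pi * 160
Circumference = 1005.31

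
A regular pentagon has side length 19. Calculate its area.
For a regular 5-gon with side length s = 19:
Apothem a = s / (2*tan(pi/5)) = 19 / (2*tan(pi/5)) ≈ 13.0756
Perimeter P = 5 * 19 = 95
Area = (1/2) * P * a = (1/2) * 95 * 13.0756 = 621.09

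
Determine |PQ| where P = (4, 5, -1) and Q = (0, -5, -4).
d = √[(-4)² + (-10)² + (-3)²] = √125 = 11.18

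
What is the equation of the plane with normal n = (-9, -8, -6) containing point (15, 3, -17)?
d = n·P = (-9)(15) + (-8)(3) + (-6)(-17) = -57
Plane: -9x - 8y - 6z = -57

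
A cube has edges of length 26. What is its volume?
Volume = s³
Volume = 26³
Volume = 17576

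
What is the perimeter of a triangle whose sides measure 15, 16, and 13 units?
Perimeter = sum of all sides
Perimeter = 15 + 16 + 13
Perimeter = 44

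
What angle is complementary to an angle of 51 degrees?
Complementary angles sum to 90 degrees.
Other angle = 90 - 51
Other angle = 39 degrees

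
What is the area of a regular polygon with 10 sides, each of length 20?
For a regular 10-gon with side length s = 20:
Apothem a = s / (2*tan(pi/10)) = 20 / (2*tan(pi/10)) ≈ 30.7768
Perimeter P = 10 * 20 = 200
Area = (1/2) * P * a = (1/2) * 200 * 30.7768 = 3077.68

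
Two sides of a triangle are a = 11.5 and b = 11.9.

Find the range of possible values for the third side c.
By the triangle inequality: |a - b| < c < a + b
|11.5 - 11.9| < c < 11.5 + 11.9
0.4 < c < 23.4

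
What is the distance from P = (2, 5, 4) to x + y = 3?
d = |1(2) + 1(5) + 0(4) - (3)| / √(1² + 1² + 0²) = 4/√2 = 2.828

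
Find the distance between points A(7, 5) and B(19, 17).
Using the distance formula: d = sqrt((x₂-x₁)² + (y₂-y₁)²)
dx = 19 - 7 = 12
dy = 17 - 5 = 12
d = sqrt(12² + 12²) = sqrt(144 + 144) = sqrt(288) = 16.97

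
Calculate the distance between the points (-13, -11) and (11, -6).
Using the distance formula: d = sqrt((x₂-x₁)² + (y₂-y₁)²)
dx = 11 - (-13) = 24
dy = (-6) - (-11) = 5
d = sqrt(24² + 5²) = sqrt(576 + 25) = sqrt(601) = 24.52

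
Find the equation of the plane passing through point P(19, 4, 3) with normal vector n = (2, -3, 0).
d = n·P = (2)(19) + (-3)(4) + (0)(3) = 26
Plane: 2x - 3y = 26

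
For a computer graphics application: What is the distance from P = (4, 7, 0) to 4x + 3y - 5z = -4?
d = |4(4) + 3(7) + (-5)(0) - (-4)| / √(4² + 3² + (-5)²) = 41/√50 = 5.798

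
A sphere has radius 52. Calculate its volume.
Volume = (4/3) * pi * r³
Volume = (4/3) * pi * 52³
Volume = (4/3) * pi * 140608
Volume = 588977.41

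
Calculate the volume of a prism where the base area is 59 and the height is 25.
Volume = base area * height
Volume = 59 * 25
Volume = 1475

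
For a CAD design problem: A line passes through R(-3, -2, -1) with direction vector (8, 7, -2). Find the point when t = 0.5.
P(0.5) = (-3 + 8(0.5), -2 + 7(0.5), -1 + (-2)(0.5)) = (1, 1.5, -2)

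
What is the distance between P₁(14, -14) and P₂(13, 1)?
Using the distance formula: d = sqrt((x₂-x₁)² + (y₂-y₁)²)
dx = 13 - 14 = -1
dy = 1 - (-14) = 15
d = sqrt((-1)² + 15²) = sqrt(1 + 225) = sqrt(226) = 15.03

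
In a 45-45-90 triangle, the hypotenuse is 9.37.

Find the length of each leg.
In a 45-45-90 triangle, hypotenuse = leg·√2  →  leg = hypotenuse/√2
leg = 9.37/√2 = 6.626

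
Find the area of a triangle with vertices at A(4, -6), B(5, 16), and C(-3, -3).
Using the coordinate formula: Area = (1/2)|x₁(y₂-y₃) + x₂(y₃-y₁) + x₃(y₁-y₂)|
Area = (1/2)|4(16-(-3)) + 5((-3)-(-6)) + (-3)((-6)-16)|
Area = (1/2)|4*19 + 5*3 + (-3)*(-22)|
Area = (1/2)|76 + 15 + 66|
Area = (1/2)*157 = 78.50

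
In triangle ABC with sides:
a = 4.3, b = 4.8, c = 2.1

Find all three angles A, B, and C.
By the law of cosines:
cos(A) = (b² + c² - a²)/(2bc) = 0.444444  →  A = 63.61°
cos(B) = (a² + c² - b²)/(2ac) = -0.007752  →  B = 90.44°
cos(C) = (a² + b² - c²)/(2ab) = 0.899225  →  C = 25.94°
Check: A + B + C = 180.0° ✓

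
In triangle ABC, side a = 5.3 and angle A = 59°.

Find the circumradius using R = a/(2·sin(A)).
R = a/(2·sin(A)) = 5.3/(2·sin(59°))
R = 5.3/(2·0.857167) = 5.3/1.714335 = 3.092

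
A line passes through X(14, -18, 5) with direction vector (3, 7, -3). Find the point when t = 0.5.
P(0.5) = (14 + 3(0.5), -18 + 7(0.5), 5 + (-3)(0.5)) = (15.5, -14.5, 3.5)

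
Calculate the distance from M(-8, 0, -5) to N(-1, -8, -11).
d = √[(7)² + (-8)² + (-6)²] = √149 = 12.21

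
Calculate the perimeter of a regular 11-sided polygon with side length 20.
Perimeter = number of sides * side length
Perimeter = 11 * 20
Perimeter = 220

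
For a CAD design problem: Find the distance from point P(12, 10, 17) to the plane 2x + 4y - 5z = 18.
d = |2(12) + 4(10) + (-5)(17) - (18)| / √(2² + 4² + (-5)²) = 39/√45 = 5.814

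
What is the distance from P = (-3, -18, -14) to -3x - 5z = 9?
d = |(-3)(-3) + 0(-18) + (-5)(-14) - (9)| / √((-3)² + 0² + (-5)²) = 70/√34 = 12.0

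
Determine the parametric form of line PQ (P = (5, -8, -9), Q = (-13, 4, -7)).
Direction vector d = Q - P = (-18, 12, 2)
x = 5 - 18t, y = -8 + 12t, z = -9 + 2t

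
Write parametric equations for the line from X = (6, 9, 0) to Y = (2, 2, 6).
Direction vector d = Y - X = (-4, -7, 6)
x = 6 - 4t, y = 9 - 7t, z = 0 + 6t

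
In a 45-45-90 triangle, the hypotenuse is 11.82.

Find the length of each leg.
In a 45-45-90 triangle, hypotenuse = leg·√2  →  leg = hypotenuse/√2
leg = 11.82/√2 = 8.358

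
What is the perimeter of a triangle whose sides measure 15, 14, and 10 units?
Perimeter = sum of all sides
Perimeter = 15 + 14 + 10
Perimeter = 39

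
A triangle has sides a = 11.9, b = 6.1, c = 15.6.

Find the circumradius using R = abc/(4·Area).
s = (a+b+c)/2 = 16.8
Area = √(s(s-a)(s-b)(s-c)) = √(16.8·4.9·10.7·1.2) = 32.5114
R = abc/(4·Area) = (11.9·6.1·15.6)/(4·32.5114) = 1132.404/130.0456 = 8.708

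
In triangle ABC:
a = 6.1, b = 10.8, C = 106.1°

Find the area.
Using A = ½ab·sin(C):
A = ½·6.1·10.8·sin(106.1°) = ½·65.88·0.960779 = 31.65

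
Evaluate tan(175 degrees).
tan(175 degrees) = -0.0875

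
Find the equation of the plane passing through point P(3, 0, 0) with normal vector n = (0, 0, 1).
d = n·P = (0)(3) + (0)(0) + (1)(0) = 0
Plane: z = 0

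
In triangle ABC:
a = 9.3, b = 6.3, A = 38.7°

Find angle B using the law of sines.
sin(B)/b = sin(A)/a
sin(B) = b·sin(A)/a = 6.3·sin(38.7°)/9.3 = 0.423551
B = arcsin(0.423551) = 25.06°  (b ≤ a, so B ≤ A and the acute solution is unique)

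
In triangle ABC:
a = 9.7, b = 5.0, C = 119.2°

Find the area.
Using A = ½ab·sin(C):
A = ½·9.7·5.0·sin(119.2°) = ½·48.5·0.872922 = 21.17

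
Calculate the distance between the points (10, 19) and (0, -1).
Using the distance formula: d = sqrt((x₂-x₁)² + (y₂-y₁)²)
dx = 0 - 10 = -10
dy = (-1) - 19 = -20
d = sqrt((-10)² + (-20)²) = sqrt(100 + 400) = sqrt(500) = 22.36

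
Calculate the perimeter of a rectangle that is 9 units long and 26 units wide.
Perimeter = 2 * (length + width)
Perimeter = 2 * (9 + 26)
Perimeter = 2 * 35
Perimeter = 70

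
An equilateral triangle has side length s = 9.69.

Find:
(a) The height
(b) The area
(a) Height h = s·√3/2 = 9.69·√3/2 = 8.392
(b) Area = (√3/4)·s² = (√3/4)·9.69² = (√3/4)·93.8961 = 40.66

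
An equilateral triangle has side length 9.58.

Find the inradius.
For an equilateral triangle, r = s/(2√3) where s is the side.
r = 9.58/(2√3) = 9.58/3.464102 = 2.766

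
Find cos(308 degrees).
cos(308 degrees) = 0.6157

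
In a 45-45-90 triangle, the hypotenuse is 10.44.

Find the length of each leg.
In a 45-45-90 triangle, hypotenuse = leg·√2  →  leg = hypotenuse/√2
leg = 10.44/√2 = 7.382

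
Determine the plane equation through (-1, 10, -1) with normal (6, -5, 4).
d = n·P = (6)(-1) + (-5)(10) + (4)(-1) = -60
Plane: 6x - 5y + 4z = -60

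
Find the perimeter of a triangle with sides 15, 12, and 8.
Perimeter = sum of all sides
Perimeter = 15 + 12 + 8
Perimeter = 35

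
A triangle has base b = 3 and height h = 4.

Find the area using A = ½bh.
A = ½·3·4 = 6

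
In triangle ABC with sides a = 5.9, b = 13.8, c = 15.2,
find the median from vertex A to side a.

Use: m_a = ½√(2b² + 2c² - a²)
m_a = ½√(2·13.8² + 2·15.2² - 5.9²)
m_a = ½√(380.88 + 462.08 - 34.81) = ½√808.15 = 14.21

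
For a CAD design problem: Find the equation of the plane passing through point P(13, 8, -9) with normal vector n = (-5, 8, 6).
d = n·P = (-5)(13) + (8)(8) + (6)(-9) = -55
Plane: -5x + 8y + 6z = -55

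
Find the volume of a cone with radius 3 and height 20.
Volume = (1/3) * pi * r² * h
Volume = (1/3) * pi * 3² * 20
Volume = (1/3) * pi * 9 * 20
Volume = (1/3) * pi * 180
Volume = 188.50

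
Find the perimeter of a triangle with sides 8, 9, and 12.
Perimeter = sum of all sides
Perimeter = 8 + 9 + 12
Perimeter = 29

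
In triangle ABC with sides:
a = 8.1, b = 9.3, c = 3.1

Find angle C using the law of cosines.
cos(C) = (a² + b² - c²)/(2ab)
cos(C) = (8.1² + 9.3² - 3.1²)/(2·8.1·9.3) = 142.49/150.66 = 0.945772
C = arccos(0.945772) = 18.96°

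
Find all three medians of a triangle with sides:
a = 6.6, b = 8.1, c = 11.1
Using m_x = ½√(2y² + 2z² - x²):
m_a = ½√(2·8.1² + 2·11.1² - 6.6²) = ½√334.08 = 9.139
m_b = ½√(2·6.6² + 2·11.1² - 8.1²) = ½√267.93 = 8.184
m_c = ½√(2·6.6² + 2·8.1² - 11.1²) = ½√95.13 = 4.877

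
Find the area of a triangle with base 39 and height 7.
Area = (1/2) * base * height
Area = (1/2) * 39 * 7
Area = 136.50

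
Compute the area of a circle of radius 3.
Area = pi * r²
Area = pi * 3²
Area = pi * 9
Area = 28.27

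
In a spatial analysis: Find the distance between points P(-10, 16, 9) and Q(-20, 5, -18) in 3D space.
d = √[(-10)² + (-11)² + (-27)²] = √950 = 30.82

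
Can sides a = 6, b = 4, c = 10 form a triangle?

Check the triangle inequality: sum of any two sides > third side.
No: 6 + 4 = 10 is not > 10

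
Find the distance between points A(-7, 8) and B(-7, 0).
Using the distance formula: d = sqrt((x₂-x₁)² + (y₂-y₁)²)
dx = (-7) - (-7) = 0
dy = 0 - 8 = -8
d = sqrt(0² + (-8)²) = sqrt(0 + 64) = sqrt(64) = 8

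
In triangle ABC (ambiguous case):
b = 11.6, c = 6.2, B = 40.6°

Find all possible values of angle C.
sin(C)/c = sin(B)/b  →  sin(C) = c·sin(B)/b = 6.2·sin(40.6°)/11.6 = 0.347828
C₁ = arcsin(0.347828) = 20.35°,  C₂ = 180° - C₁ = 159.65°
Check C₂: A = 180° - 40.6° - 159.65° = -20.25° ≤ 0, rejected
C = 20.35° (one solution)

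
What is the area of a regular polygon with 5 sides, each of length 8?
For a regular 5-gon with side length s = 8:
Apothem a = s / (2*tan(pi/5)) = 8 / (2*tan(pi/5)) ≈ 5.5055
Perimeter P = 5 * 8 = 40
Area = (1/2) * P * a = (1/2) * 40 * 5.5055 = 110.11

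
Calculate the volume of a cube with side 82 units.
Volume = s³
Volume = 82³
Volume = 551368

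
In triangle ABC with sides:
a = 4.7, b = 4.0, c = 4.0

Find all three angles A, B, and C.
By the law of cosines:
cos(A) = (b² + c² - a²)/(2bc) = 0.309687  →  A = 71.96°
cos(B) = (a² + c² - b²)/(2ac) = 0.587500  →  B = 54.02°
cos(C) = (a² + b² - c²)/(2ab) = 0.587500  →  C = 54.02°
Check: A + B + C = 180.0° ✓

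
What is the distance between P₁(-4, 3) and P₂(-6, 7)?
Using the distance formula: d = sqrt((x₂-x₁)² + (y₂-y₁)²)
dx = (-6) - (-4) = -2
dy = 7 - 3 = 4
d = sqrt((-2)² + 4²) = sqrt(4 + 16) = sqrt(20) = 4.47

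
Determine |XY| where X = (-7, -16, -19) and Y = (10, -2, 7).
d = √[(17)² + (14)² + (26)²] = √1161 = 34.07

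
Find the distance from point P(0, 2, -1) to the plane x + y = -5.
d = |1(0) + 1(2) + 0(-1) - (-5)| / √(1² + 1² + 0²) = 7/√2 = 4.95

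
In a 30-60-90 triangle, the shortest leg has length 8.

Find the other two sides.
Long leg = 8√3 = 13.86, Hypotenuse = 16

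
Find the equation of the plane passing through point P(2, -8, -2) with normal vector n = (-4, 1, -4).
d = n·P = (-4)(2) + (1)(-8) + (-4)(-2) = -8
Plane: -4x + y - 4z = -8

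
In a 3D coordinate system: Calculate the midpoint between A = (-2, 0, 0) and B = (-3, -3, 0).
Midpoint = ((-2-3)/2, (0-3)/2, (0+0)/2) = (-2.5, -1.5, 0)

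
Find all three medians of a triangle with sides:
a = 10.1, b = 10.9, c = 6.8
Using m_x = ½√(2y² + 2z² - x²):
m_a = ½√(2·10.9² + 2·6.8² - 10.1²) = ½√228.09 = 7.551
m_b = ½√(2·10.1² + 2·6.8² - 10.9²) = ½√177.69 = 6.665
m_c = ½√(2·10.1² + 2·10.9² - 6.8²) = ½√395.4 = 9.942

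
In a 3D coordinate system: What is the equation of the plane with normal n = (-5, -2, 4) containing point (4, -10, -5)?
d = n·P = (-5)(4) + (-2)(-10) + (4)(-5) = -20
Plane: -5x - 2y + 4z = -20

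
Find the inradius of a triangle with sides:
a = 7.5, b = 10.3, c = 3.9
s = (a+b+c)/2 = (7.5+10.3+3.9)/2 = 10.85
Area = √(s(s-a)(s-b)(s-c)) = √(10.85·3.35·0.55·6.95) = 11.7872
r = Area/s = 11.7872/10.85 = 1.086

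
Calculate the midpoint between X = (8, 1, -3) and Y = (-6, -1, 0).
Midpoint = ((8-6)/2, (1-1)/2, (-3+0)/2) = (1, 0, -1.5)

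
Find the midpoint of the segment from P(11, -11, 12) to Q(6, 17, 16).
Midpoint = ((11+6)/2, (-11+17)/2, (12+16)/2) = (8.5, 3, 14)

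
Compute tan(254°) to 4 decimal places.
tan(254 degrees) = 3.4874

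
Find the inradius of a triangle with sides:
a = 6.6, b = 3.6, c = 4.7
s = (a+b+c)/2 = (6.6+3.6+4.7)/2 = 7.45
Area = √(s(s-a)(s-b)(s-c)) = √(7.45·0.85·3.85·2.75) = 8.18812
r = Area/s = 8.18812/7.45 = 1.099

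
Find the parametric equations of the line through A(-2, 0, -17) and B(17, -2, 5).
Direction vector d = B - A = (19, -2, 22)
x = -2 + 19t, y = 0 - 2t, z = -17 + 22t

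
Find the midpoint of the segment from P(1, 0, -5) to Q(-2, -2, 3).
Midpoint = ((1-2)/2, (0-2)/2, (-5+3)/2) = (-0.5, -1, -1)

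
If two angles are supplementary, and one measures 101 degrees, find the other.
Supplementary angles sum to 180 degrees.
Other angle = 180 - 101
Other angle = 79 degrees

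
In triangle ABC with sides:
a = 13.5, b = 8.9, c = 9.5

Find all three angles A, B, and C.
By the law of cosines:
cos(A) = (b² + c² - a²)/(2bc) = -0.075636  →  A = 94.34°
cos(B) = (a² + c² - b²)/(2ac) = 0.753567  →  B = 41.1°
cos(C) = (a² + b² - c²)/(2ab) = 0.712484  →  C = 44.56°
Check: A + B + C = 180.0° ✓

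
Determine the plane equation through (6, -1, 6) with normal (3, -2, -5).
d = n·P = (3)(6) + (-2)(-1) + (-5)(6) = -10
Plane: 3x - 2y - 5z = -10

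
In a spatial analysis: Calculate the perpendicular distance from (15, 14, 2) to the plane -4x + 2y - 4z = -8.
d = |(-4)(15) + 2(14) + (-4)(2) - (-8)| / √((-4)² + 2² + (-4)²) = 32/√36 = 5.333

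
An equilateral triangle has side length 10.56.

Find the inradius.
For an equilateral triangle, r = s/(2√3) where s is the side.
r = 10.56/(2√3) = 10.56/3.464102 = 3.048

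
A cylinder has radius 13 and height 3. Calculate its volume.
Volume = pi * r² * h
Volume = pi * 13² * 3
Volume = pi * 169 * 3
Volume = pi * 507
Volume = 1592.79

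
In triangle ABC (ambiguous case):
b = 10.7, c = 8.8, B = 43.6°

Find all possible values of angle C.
sin(C)/c = sin(B)/b  →  sin(C) = c·sin(B)/b = 8.8·sin(43.6°)/10.7 = 0.567164
C₁ = arcsin(0.567164) = 34.55°,  C₂ = 180° - C₁ = 145.45°
Check C₂: A = 180° - 43.6° - 145.45° = -9.05° ≤ 0, rejected
C = 34.55° (one solution)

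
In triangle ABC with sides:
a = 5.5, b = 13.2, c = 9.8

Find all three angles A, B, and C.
By the law of cosines:
cos(A) = (b² + c² - a²)/(2bc) = 0.927760  →  A = 21.91°
cos(B) = (a² + c² - b²)/(2ac) = -0.444805  →  B = 116.4°
cos(C) = (a² + b² - c²)/(2ab) = 0.746901  →  C = 41.68°
Check: A + B + C = 180.0° ✓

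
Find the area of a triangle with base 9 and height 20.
Area = (1/2) * base * height
Area = (1/2) * 9 * 20
Area = 90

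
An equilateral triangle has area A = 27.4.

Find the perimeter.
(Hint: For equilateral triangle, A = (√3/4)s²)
A = (√3/4)s²  →  s² = 4A/√3 = 4·27.4/√3 = 63.2776
s = 7.95472
Perimeter = 3s = 23.86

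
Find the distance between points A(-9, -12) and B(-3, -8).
Using the distance formula: d = sqrt((x₂-x₁)² + (y₂-y₁)²)
dx = (-3) - (-9) = 6
dy = (-8) - (-12) = 4
d = sqrt(6² + 4²) = sqrt(36 + 16) = sqrt(52) = 7.21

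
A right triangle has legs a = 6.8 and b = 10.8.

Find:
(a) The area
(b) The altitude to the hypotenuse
(a) Area = ½ab = ½·6.8·10.8 = 36.72
(b) Hypotenuse c = √(6.8² + 10.8²) = √162.88 = 12.7624
    Area = ½·c·h_c  →  h_c = 2·Area/c = 2·36.72/12.7624 = 5.754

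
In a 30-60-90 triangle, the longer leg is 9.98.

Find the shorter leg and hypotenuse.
In a 30-60-90 triangle, sides are in ratio 1 : √3 : 2.
Long leg = short leg·√3  →  short leg = 9.98/√3 = 5.762
Hypotenuse = 2·(short leg) = 2·9.98/√3 = 11.52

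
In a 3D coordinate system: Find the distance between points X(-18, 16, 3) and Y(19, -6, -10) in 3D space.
d = √[(37)² + (-22)² + (-13)²] = √2022 = 44.97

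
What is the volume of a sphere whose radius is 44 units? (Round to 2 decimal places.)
Volume = (4/3) * pi * r³
Volume = (4/3) * pi * 44³
Volume = (4/3) * pi * 85184
Volume = 356817.90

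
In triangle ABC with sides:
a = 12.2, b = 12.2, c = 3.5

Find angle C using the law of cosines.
cos(C) = (a² + b² - c²)/(2ab)
cos(C) = (12.2² + 12.2² - 3.5²)/(2·12.2·12.2) = 285.43/297.68 = 0.958848
C = arccos(0.958848) = 16.49°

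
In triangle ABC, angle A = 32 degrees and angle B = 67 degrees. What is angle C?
Sum of angles in a triangle = 180 degrees
Third angle = 180 - 32 - 67
Third angle = 81 degrees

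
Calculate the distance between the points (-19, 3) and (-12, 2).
Using the distance formula: d = sqrt((x₂-x₁)² + (y₂-y₁)²)
dx = (-12) - (-19) = 7
dy = 2 - 3 = -1
d = sqrt(7² + (-1)²) = sqrt(49 + 1) = sqrt(50) = 7.07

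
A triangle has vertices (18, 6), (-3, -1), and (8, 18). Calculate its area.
Using the coordinate formula: Area = (1/2)|x₁(y₂-y₃) + x₂(y₃-y₁) + x₃(y₁-y₂)|
Area = (1/2)|18((-1)-18) + (-3)(18-6) + 8(6-(-1))|
Area = (1/2)|18*(-19) + (-3)*12 + 8*7|
Area = (1/2)|(-342) + (-36) + 56|
Area = (1/2)*322 = 161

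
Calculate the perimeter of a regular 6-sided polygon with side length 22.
Perimeter = number of sides * side length
Perimeter = 6 * 22
Perimeter = 132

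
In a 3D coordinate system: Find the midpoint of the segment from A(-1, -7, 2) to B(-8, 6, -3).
Midpoint = ((-1-8)/2, (-7+6)/2, (2-3)/2) = (-4.5, -0.5, -0.5)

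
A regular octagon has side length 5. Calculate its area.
For a regular 8-gon with side length s = 5:
Apothem a = s / (2*tan(pi/8)) = 5 / (2*tan(pi/8)) ≈ 6.0355
Perimeter P = 8 * 5 = 40
Area = (1/2) * P * a = (1/2) * 40 * 6.0355 = 120.71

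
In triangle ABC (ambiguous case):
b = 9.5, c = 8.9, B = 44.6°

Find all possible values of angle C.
sin(C)/c = sin(B)/b  →  sin(C) = c·sin(B)/b = 8.9·sin(44.6°)/9.5 = 0.657807
C₁ = arcsin(0.657807) = 41.13°,  C₂ = 180° - C₁ = 138.87°
Check C₂: A = 180° - 44.6° - 138.87° = -3.47° ≤ 0, rejected
C = 41.13° (one solution)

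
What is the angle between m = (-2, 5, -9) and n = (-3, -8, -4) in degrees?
m·n = 2, |m|² = 110, |n|² = 89
cos θ = 2/√9790 ≈ 0.02021
θ ≈ 88.84°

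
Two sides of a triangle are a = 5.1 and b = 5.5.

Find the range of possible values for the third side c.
By the triangle inequality: |a - b| < c < a + b
|5.1 - 5.5| < c < 5.1 + 5.5
0.4 < c < 10.6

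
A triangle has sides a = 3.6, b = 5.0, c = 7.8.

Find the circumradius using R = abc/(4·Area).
s = (a+b+c)/2 = 8.2
Area = √(s(s-a)(s-b)(s-c)) = √(8.2·4.6·3.2·0.4) = 6.9485
R = abc/(4·Area) = (3.6·5.0·7.8)/(4·6.9485) = 140.4/27.794 = 5.051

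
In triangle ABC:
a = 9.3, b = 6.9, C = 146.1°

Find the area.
Using A = ½ab·sin(C):
A = ½·9.3·6.9·sin(146.1°) = ½·64.17·0.557745 = 17.9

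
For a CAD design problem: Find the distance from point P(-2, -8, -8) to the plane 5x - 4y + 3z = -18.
d = |5(-2) + (-4)(-8) + 3(-8) - (-18)| / √(5² + (-4)² + 3²) = 16/√50 = 2.263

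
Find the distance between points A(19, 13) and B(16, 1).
Using the distance formula: d = sqrt((x₂-x₁)² + (y₂-y₁)²)
dx = 16 - 19 = -3
dy = 1 - 13 = -12
d = sqrt((-3)² + (-12)²) = sqrt(9 + 144) = sqrt(153) = 12.37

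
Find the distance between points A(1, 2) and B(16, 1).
Using the distance formula: d = sqrt((x₂-x₁)² + (y₂-y₁)²)
dx = 16 - 1 = 15
dy = 1 - 2 = -1
d = sqrt(15² + (-1)²) = sqrt(225 + 1) = sqrt(226) = 15.03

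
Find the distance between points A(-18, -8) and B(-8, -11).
Using the distance formula: d = sqrt((x₂-x₁)² + (y₂-y₁)²)
dx = (-8) - (-18) = 10
dy = (-11) - (-8) = -3
d = sqrt(10² + (-3)²) = sqrt(100 + 9) = sqrt(109) = 10.44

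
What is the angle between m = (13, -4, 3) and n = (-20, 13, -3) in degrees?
m·n = -321, |m|² = 194, |n|² = 578
cos θ = -321/√112132 ≈ -0.9586
θ ≈ 163.5°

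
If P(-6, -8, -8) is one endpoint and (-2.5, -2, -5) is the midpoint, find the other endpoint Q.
Q = (2×(-2.5) - (-6), 2×(-2) - (-8), 2×(-5) - (-8)) = (1, 4, -2)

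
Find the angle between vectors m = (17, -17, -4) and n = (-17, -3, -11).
m·n = -194, |m|² = 594, |n|² = 419
cos θ = -194/√248886 ≈ -0.3889
θ ≈ 112.9°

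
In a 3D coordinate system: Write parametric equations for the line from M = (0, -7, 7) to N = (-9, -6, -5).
Direction vector d = N - M = (-9, 1, -12)
x = 0 - 9t, y = -7 + t, z = 7 - 12t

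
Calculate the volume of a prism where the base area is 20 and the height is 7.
Volume = base area * height
Volume = 20 * 7
Volume = 140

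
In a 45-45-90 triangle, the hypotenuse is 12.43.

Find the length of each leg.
In a 45-45-90 triangle, hypotenuse = leg·√2  →  leg = hypotenuse/√2
leg = 12.43/√2 = 8.789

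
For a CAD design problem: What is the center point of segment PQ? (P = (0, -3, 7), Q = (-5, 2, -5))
Midpoint = ((0-5)/2, (-3+2)/2, (7-5)/2) = (-2.5, -0.5, 1)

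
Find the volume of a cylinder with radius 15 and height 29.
Volume = pi * r² * h
Volume = pi * 15² * 29
Volume = pi * 225 * 29
Volume = pi * 6525
Volume = 20498.89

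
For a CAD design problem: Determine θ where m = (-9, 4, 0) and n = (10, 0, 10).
m·n = -90, |m|² = 97, |n|² = 200
cos θ = -90/√19400 ≈ -0.6462
θ ≈ 130.3°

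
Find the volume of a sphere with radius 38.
Volume = (4/3) * pi * r³
Volume = (4/3) * pi * 38³
Volume = (4/3) * pi * 54872
Volume = 229847.30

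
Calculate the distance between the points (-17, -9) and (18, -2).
Using the distance formula: d = sqrt((x₂-x₁)² + (y₂-y₁)²)
dx = 18 - (-17) = 35
dy = (-2) - (-9) = 7
d = sqrt(35² + 7²) = sqrt(1225 + 49) = sqrt(1274) = 35.69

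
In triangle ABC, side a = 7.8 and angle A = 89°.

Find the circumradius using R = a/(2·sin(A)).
R = a/(2·sin(A)) = 7.8/(2·sin(89°))
R = 7.8/(2·0.999848) = 7.8/1.999695 = 3.901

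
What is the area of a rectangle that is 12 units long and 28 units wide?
Area = length * width
Area = 12 * 28
Area = 336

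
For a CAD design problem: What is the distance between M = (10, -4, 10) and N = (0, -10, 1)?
d = √[(-10)² + (-6)² + (-9)²] = √217 = 14.73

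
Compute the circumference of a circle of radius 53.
Circumference = 2 * pi * r
Circumference = 2 * pi * 53
Circumference = 333.01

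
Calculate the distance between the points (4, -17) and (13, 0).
Using the distance formula: d = sqrt((x₂-x₁)² + (y₂-y₁)²)
dx = 13 - 4 = 9
dy = 0 - (-17) = 17
d = sqrt(9² + 17²) = sqrt(81 + 289) = sqrt(370) = 19.24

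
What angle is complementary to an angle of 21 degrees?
Complementary angles sum to 90 degrees.
Other angle = 90 - 21
Other angle = 69 degrees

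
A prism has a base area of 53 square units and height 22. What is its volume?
Volume = base area * height
Volume = 53 * 22
Volume = 1166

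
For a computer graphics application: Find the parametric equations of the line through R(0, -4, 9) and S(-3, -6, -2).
Direction vector d = S - R = (-3, -2, -11)
x = 0 - 3t, y = -4 - 2t, z = 9 - 11t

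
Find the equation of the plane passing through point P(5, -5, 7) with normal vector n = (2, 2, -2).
d = n·P = (2)(5) + (2)(-5) + (-2)(7) = -14
Plane: 2x + 2y - 2z = -14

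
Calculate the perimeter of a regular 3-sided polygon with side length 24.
Perimeter = number of sides * side length
Perimeter = 3 * 24
Perimeter = 72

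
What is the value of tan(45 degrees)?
tan(45 degrees) = 1
Decimal approximation: 1.0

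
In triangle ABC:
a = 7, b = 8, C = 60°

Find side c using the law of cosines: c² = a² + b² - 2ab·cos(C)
c² = 7² + 8² - 2·7·8·cos(60°)
c² = 49 + 64 - 112·0.5000 = 57
c = √57 = 7.55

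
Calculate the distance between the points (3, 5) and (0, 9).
Using the distance formula: d = sqrt((x₂-x₁)² + (y₂-y₁)²)
dx = 0 - 3 = -3
dy = 9 - 5 = 4
d = sqrt((-3)² + 4²) = sqrt(9 + 16) = sqrt(25) = 5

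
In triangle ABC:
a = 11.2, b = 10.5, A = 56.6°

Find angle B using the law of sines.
sin(B)/b = sin(A)/a
sin(B) = b·sin(A)/a = 10.5·sin(56.6°)/11.2 = 0.782670
B = arcsin(0.782670) = 51.51°  (b ≤ a, so B ≤ A and the acute solution is unique)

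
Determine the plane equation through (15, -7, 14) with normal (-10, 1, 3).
d = n·P = (-10)(15) + (1)(-7) + (3)(14) = -115
Plane: -10x + y + 3z = -115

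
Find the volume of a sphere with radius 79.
Volume = (4/3) * pi * r³
Volume = (4/3) * pi * 79³
Volume = (4/3) * pi * 493039
Volume = 2065236.93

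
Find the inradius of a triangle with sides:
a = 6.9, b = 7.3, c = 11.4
s = (a+b+c)/2 = (6.9+7.3+11.4)/2 = 12.8
Area = √(s(s-a)(s-b)(s-c)) = √(12.8·5.9·5.5·1.4) = 24.1144
r = Area/s = 24.1144/12.8 = 1.884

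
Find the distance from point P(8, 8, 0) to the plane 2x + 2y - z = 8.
d = |2(8) + 2(8) + (-1)(0) - (8)| / √(2² + 2² + (-1)²) = 24/√9 = 8.0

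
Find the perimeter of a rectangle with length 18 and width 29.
Perimeter = 2 * (length + width)
Perimeter = 2 * (18 + 29)
Perimeter = 2 * 47
Perimeter = 94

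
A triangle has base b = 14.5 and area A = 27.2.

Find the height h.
A = ½bh  →  h = 2A/b
h = 2·27.2/14.5 = 3.752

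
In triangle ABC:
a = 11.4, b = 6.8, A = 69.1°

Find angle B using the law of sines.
sin(B)/b = sin(A)/a
sin(B) = b·sin(A)/a = 6.8·sin(69.1°)/11.4 = 0.557245
B = arcsin(0.557245) = 33.87°  (b ≤ a, so B ≤ A and the acute solution is unique)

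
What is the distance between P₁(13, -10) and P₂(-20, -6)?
Using the distance formula: d = sqrt((x₂-x₁)² + (y₂-y₁)²)
dx = (-20) - 13 = -33
dy = (-6) - (-10) = 4
d = sqrt((-33)² + 4²) = sqrt(1089 + 16) = sqrt(1105) = 33.24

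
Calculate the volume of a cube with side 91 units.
Volume = s³
Volume = 91³
Volume = 753571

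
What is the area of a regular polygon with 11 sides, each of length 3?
For a regular 11-gon with side length s = 3:
Apothem a = s / (2*tan(pi/11)) = 3 / (2*tan(pi/11)) ≈ 5.1085
Perimeter P = 11 * 3 = 33
Area = (1/2) * P * a = (1/2) * 33 * 5.1085 = 84.29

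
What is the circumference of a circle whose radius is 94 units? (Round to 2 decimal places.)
Circumference = 2 * pi * r
Circumference = 2 * pi * 94
Circumference = 590.62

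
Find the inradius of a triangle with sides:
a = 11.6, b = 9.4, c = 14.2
s = (a+b+c)/2 = (11.6+9.4+14.2)/2 = 17.6
Area = √(s(s-a)(s-b)(s-c)) = √(17.6·6·8.2·3.4) = 54.2598
r = Area/s = 54.2598/17.6 = 3.083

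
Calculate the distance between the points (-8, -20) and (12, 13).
Using the distance formula: d = sqrt((x₂-x₁)² + (y₂-y₁)²)
dx = 12 - (-8) = 20
dy = 13 - (-20) = 33
d = sqrt(20² + 33²) = sqrt(400 + 1089) = sqrt(1489) = 38.59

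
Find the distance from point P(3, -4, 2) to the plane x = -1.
d = |1(3) + 0(-4) + 0(2) - (-1)| / √(1² + 0² + 0²) = 4/√1 = 4.0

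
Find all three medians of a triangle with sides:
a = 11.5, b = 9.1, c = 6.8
Using m_x = ½√(2y² + 2z² - x²):
m_a = ½√(2·9.1² + 2·6.8² - 11.5²) = ½√125.85 = 5.609
m_b = ½√(2·11.5² + 2·6.8² - 9.1²) = ½√274.17 = 8.279
m_c = ½√(2·11.5² + 2·9.1² - 6.8²) = ½√383.88 = 9.796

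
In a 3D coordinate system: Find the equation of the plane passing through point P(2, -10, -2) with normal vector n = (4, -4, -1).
d = n·P = (4)(2) + (-4)(-10) + (-1)(-2) = 50
Plane: 4x - 4y - z = 50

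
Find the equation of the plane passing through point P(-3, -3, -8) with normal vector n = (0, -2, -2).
d = n·P = (0)(-3) + (-2)(-3) + (-2)(-8) = 22
Plane: -2y - 2z = 22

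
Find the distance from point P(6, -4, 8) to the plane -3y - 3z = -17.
d = |0(6) + (-3)(-4) + (-3)(8) - (-17)| / √(0² + (-3)² + (-3)²) = 5/√18 = 1.179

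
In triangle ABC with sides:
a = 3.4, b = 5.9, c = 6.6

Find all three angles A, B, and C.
By the law of cosines:
cos(A) = (b² + c² - a²)/(2bc) = 0.857858  →  A = 30.92°
cos(B) = (a² + c² - b²)/(2ac) = 0.452540  →  B = 63.09°
cos(C) = (a² + b² - c²)/(2ab) = 0.070040  →  C = 85.98°
Check: A + B + C = 180.0° ✓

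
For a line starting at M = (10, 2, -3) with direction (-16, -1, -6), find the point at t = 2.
P(2) = (10 + (-16)(2), 2 + (-1)(2), -3 + (-6)(2)) = (-22, 0, -15)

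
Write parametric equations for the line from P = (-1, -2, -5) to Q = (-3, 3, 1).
Direction vector d = Q - P = (-2, 5, 6)
x = -1 - 2t, y = -2 + 5t, z = -5 + 6t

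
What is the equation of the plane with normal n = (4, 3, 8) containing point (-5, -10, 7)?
d = n·P = (4)(-5) + (3)(-10) + (8)(7) = 6
Plane: 4x + 3y + 8z = 6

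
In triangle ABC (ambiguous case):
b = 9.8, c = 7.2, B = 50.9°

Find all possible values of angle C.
sin(C)/c = sin(B)/b  →  sin(C) = c·sin(B)/b = 7.2·sin(50.9°)/9.8 = 0.570157
C₁ = arcsin(0.570157) = 34.76°,  C₂ = 180° - C₁ = 145.24°
Check C₂: A = 180° - 50.9° - 145.24° = -16.14° ≤ 0, rejected
C = 34.76° (one solution)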